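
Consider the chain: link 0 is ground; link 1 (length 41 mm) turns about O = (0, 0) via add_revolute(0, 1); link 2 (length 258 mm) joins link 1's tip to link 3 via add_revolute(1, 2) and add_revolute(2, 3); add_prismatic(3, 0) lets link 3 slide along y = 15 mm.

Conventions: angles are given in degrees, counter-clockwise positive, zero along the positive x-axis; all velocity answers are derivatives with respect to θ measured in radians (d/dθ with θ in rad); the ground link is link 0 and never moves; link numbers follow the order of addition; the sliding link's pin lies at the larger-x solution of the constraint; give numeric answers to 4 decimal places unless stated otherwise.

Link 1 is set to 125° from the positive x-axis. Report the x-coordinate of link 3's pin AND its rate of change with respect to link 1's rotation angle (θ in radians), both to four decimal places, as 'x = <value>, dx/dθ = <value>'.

geometry: r = 41 mm, L = 258 mm, e = 15 mm
crank pin P = (r cos θ, r sin θ) = (-23.516634, 33.585234)
h = r sin θ − e = 33.585234 − 15 = 18.585234
x = r cos θ + √(L² − h²) = -23.516634 + 257.329728 = 233.813094
dx/dθ = −r sin θ − h·r cos θ/√(L² − h²) (θ in radians; h = 18.585234) = -31.886782

x = 233.8131, dx/dθ = -31.8868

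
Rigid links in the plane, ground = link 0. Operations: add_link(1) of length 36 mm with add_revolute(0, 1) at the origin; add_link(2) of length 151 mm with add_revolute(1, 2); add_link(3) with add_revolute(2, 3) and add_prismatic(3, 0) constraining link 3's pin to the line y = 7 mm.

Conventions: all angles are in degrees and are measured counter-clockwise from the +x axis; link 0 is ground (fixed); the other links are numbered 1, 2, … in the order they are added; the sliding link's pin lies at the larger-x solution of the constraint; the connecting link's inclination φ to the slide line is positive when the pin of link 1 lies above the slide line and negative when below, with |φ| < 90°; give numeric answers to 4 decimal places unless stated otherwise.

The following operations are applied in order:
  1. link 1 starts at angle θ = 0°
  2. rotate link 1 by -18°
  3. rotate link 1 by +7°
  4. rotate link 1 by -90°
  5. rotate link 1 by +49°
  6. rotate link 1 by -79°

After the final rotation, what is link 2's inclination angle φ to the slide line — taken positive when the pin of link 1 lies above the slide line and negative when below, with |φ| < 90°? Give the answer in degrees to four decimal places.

geometry: r = 36 mm, L = 151 mm, e = 7 mm; θ starts at 0°
rotate link 1 by -18°: θ ← 0° -18° = -18°
rotate link 1 by +7°: θ ← -18° +7° = -11°
rotate link 1 by -90°: θ ← -11° -90° = -101°
rotate link 1 by +49°: θ ← -101° +49° = -52°
rotate link 1 by -79°: θ ← -52° -79° = -131°
h = r sin θ − e = -27.169545 − 7 = -34.169545
sin φ = h / L = -34.169545 / 151 = -0.22628838
φ = arcsin(-0.22628838) = -13.078651°

-13.0787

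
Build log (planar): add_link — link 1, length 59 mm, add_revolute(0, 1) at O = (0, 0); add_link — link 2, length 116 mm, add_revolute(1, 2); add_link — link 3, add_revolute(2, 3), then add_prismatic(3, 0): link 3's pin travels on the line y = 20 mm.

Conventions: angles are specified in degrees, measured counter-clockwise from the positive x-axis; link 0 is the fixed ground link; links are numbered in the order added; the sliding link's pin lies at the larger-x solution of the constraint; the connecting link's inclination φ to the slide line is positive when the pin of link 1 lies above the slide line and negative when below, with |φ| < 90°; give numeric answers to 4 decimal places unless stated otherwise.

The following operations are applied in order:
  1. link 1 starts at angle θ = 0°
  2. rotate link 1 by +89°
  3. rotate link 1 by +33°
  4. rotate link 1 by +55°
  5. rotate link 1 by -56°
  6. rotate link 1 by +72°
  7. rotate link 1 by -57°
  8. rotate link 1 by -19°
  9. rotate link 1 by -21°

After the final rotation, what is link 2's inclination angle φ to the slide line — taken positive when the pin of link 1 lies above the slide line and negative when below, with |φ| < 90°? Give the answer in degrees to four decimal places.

geometry: r = 59 mm, L = 116 mm, e = 20 mm; θ starts at 0°
rotate link 1 by +89°: θ ← 0° +89° = 89°
rotate link 1 by +33°: θ ← 89° +33° = 122°
rotate link 1 by +55°: θ ← 122° +55° = 177°
rotate link 1 by -56°: θ ← 177° -56° = 121°
rotate link 1 by +72°: θ ← 121° +72° = 193°
rotate link 1 by -57°: θ ← 193° -57° = 136°
rotate link 1 by -19°: θ ← 136° -19° = 117°
rotate link 1 by -21°: θ ← 117° -21° = 96°
h = r sin θ − e = 58.676792 − 20 = 38.676792
sin φ = h / L = 38.676792 / 116 = 0.33342062
φ = arcsin(0.33342062) = 19.476525°

19.4765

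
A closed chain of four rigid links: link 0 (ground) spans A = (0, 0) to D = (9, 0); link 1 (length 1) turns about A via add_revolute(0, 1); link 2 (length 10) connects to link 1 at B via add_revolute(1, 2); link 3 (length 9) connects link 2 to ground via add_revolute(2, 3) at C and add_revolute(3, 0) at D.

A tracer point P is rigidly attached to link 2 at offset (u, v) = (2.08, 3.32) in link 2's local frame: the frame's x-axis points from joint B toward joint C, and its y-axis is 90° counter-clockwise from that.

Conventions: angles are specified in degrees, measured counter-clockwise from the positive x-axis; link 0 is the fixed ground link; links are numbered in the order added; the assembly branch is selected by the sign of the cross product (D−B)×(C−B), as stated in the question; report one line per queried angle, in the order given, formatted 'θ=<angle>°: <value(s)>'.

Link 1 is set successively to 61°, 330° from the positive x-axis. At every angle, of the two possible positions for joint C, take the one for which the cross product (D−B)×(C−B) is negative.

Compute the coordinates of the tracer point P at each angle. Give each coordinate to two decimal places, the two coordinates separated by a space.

A=(0,0), D=(9.00,0)
θ=61°: B = A + 1.00·(cos61°, sin61°) = (0.4848, 0.8746)
θ=61°: |BD| = 8.5600
θ=61°: circle(B,10.00) ∩ circle(D,9.00): a=5.3898, h=8.4232
θ=61°:   candidates: C₊=(6.7071,8.7030) cross=72.102; C₋=(4.9858,-8.0552) cross=-72.102
θ=61°:   branch - wants cross < 0 → take C=(4.9858,-8.0552) (cross=-72.102)
θ=61°: ex = (C−B)/|BC| = (0.4501,-0.8930); ey = (0.8930,0.4501)
θ=61°: P = B + 2.08·ex + 3.32·ey = (4.3857,0.5115)
θ=330°: B = A + 1.00·(cos330°, sin330°) = (0.8660, -0.5000)
θ=330°: |BD| = 8.1493
θ=330°: circle(B,10.00) ∩ circle(D,9.00): a=5.2404, h=8.5169
θ=330°:   candidates: C₊=(5.5740,8.3224) cross=69.407; C₋=(6.6191,-8.6794) cross=-69.407
θ=330°:   branch - wants cross < 0 → take C=(6.6191,-8.6794) (cross=-69.407)
θ=330°: ex = (C−B)/|BC| = (0.5753,-0.8179); ey = (0.8179,0.5753)
θ=330°: P = B + 2.08·ex + 3.32·ey = (4.7782,-0.2913)

θ=61°: 4.39 0.51
θ=330°: 4.78 -0.29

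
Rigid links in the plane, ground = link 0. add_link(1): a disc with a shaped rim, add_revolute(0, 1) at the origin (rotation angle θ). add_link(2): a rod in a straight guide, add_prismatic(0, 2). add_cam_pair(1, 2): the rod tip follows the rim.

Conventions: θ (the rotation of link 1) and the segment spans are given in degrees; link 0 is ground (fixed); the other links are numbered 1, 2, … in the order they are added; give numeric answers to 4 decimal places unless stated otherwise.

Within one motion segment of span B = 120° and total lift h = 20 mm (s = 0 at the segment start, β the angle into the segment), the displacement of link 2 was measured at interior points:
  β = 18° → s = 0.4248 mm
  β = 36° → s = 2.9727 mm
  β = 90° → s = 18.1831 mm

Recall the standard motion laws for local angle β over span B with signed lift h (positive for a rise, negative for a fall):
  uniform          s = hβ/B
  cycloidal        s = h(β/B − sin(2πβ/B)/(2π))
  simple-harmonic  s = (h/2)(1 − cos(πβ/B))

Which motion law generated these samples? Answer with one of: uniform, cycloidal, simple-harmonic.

candidates at β/B = r: uniform s = h·r (linear in β); cycloidal s = h·(r − sin(2πr)/(2π)); simple-harmonic s = (h/2)(1 − cos(πr))
β=18°: printed 0.4248 | uniform 3.0000, cycloidal 0.4248, simple-harmonic 1.0899
β=36°: printed 2.9727 | uniform 6.0000, cycloidal 2.9727, simple-harmonic 4.1221
β=90°: printed 18.1831 | uniform 15.0000, cycloidal 18.1831, simple-harmonic 17.0711
only one law matches every sample → cycloidal

cycloidal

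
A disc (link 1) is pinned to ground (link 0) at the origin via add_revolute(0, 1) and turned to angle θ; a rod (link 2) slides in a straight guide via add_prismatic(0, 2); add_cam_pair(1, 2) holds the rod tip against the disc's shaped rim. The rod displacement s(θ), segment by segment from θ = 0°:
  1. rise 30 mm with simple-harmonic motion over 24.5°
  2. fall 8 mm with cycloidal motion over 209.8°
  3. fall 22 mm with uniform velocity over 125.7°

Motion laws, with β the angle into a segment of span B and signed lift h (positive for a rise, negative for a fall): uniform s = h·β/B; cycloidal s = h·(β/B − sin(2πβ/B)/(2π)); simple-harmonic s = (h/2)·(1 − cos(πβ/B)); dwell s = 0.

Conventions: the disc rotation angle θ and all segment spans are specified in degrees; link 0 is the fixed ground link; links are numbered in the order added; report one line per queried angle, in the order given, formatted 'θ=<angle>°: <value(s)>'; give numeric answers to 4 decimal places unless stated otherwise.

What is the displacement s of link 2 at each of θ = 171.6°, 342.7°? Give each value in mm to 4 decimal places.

segment 1 (0° to 24.5°, simple-harmonic, h = 30) is passed completely: s = 0.0000 + (30) = 30.0000
θ = 171.6° falls in segment 2 (24.5° to 234.3°, cycloidal, h = -8): β = 171.6 − 24.5 = 147.1°, B = 209.8°; Δs = -8·(0.7011 − sin(2π·0.7011)/(2π)) = -6.8229; s = 30.0000 − 6.8229 = 23.1771
segment 2 (24.5° to 234.3°, cycloidal, h = -8) is passed completely: s = 30.0000 + (-8) = 22.0000
θ = 342.7° falls in segment 3 (234.3° to 360°, uniform, h = -22): β = 342.7 − 234.3 = 108.4°, B = 125.7°; Δs = -22·108.4/125.7 = -18.9722; s = 22.0000 − 18.9722 = 3.0278

θ=171.6°: 23.1771
θ=342.7°: 3.0278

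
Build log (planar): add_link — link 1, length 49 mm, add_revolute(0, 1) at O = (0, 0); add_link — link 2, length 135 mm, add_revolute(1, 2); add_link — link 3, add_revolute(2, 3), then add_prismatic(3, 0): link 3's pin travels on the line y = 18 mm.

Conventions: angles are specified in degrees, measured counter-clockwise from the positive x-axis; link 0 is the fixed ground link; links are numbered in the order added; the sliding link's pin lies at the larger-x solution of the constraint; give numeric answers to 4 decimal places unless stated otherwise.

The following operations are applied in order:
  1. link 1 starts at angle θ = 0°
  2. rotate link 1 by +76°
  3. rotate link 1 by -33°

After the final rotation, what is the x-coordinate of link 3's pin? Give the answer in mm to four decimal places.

geometry: r = 49 mm, L = 135 mm, e = 18 mm; θ starts at 0°
rotate link 1 by +76°: θ ← 0° +76° = 76°
rotate link 1 by -33°: θ ← 76° -33° = 43°
crank pin P = (r cos θ, r sin θ) = (35.836331, 33.417920)
h = r sin θ − e = 33.417920 − 18 = 15.417920
x = r cos θ + √(L² − h²) = 35.836331 + 134.116695 = 169.953026

169.9530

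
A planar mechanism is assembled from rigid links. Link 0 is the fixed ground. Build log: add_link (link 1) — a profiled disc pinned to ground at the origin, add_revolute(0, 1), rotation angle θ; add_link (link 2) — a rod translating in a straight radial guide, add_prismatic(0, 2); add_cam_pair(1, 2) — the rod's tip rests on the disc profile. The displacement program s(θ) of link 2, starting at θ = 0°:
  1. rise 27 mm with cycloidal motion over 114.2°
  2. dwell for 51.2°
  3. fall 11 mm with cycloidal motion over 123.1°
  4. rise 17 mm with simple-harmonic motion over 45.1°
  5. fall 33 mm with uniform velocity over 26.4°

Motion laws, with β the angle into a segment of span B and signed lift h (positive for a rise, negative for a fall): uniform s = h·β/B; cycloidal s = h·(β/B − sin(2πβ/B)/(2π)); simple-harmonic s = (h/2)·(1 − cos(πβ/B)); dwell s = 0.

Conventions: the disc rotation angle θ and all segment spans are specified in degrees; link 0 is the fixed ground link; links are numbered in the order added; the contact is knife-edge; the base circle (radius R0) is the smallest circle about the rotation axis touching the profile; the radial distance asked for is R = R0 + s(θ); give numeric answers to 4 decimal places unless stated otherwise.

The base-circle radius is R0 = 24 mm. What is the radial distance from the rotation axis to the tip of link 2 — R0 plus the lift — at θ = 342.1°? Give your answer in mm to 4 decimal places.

seg 1 [0°–114.2°] cycloidal, h=27: full span → s += 27 → s = 27.0000
seg 2 [114.2°–165.4°] dwell: s stays 27.0000
seg 3 [165.4°–288.5°] cycloidal, h=-11: full span → s += -11 → s = 16.0000
seg 4 [288.5°–333.6°] simple-harmonic, h=17: full span → s += 17 → s = 33.0000
seg 5 [333.6°–360°] uniform, h=-33: θ=342.1° here. β=8.5, B=26.4. -33·8.5/26.4 = -10.6250 → s = 22.3750
R = R0 + s = 24 + 22.3750 = 46.3750

46.3750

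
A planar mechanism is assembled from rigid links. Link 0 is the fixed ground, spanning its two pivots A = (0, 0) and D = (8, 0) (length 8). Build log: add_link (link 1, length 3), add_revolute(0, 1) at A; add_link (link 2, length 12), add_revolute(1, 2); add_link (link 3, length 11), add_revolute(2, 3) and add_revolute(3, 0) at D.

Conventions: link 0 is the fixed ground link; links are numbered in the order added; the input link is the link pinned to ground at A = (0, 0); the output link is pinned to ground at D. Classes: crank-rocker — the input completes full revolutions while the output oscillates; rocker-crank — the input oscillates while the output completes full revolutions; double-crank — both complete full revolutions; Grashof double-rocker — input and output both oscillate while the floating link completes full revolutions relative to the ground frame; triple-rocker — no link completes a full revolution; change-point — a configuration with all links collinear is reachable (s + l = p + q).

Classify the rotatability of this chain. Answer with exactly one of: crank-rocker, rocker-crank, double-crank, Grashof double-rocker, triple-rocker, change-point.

lengths: ground=8, input=3, coupler=12, output=11
sorted: s=3 (shortest), l=12 (longest), p+q=19
s + l = 15 vs p + q = 19
s + l < p + q (Grashof) with shortest = input link → crank-rocker

crank-rocker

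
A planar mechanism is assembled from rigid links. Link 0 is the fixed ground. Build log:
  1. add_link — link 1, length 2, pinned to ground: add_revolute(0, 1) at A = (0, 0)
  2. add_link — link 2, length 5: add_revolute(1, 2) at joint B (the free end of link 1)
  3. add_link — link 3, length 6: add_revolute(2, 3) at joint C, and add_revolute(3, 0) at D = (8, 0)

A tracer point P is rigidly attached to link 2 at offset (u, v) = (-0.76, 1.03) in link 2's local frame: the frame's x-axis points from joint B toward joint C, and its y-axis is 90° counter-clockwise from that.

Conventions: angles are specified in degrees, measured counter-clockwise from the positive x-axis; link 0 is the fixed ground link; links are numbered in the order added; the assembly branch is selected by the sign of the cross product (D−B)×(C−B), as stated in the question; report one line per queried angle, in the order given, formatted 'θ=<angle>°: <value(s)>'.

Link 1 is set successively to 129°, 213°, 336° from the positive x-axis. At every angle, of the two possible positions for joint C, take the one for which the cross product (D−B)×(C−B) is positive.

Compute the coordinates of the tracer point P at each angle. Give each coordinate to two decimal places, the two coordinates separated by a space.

A=(0,0), D=(8.00,0)
θ=129°: B = A + 2.00·(cos129°, sin129°) = (-1.2586, 1.5543)
θ=129°: |BD| = 9.3882
θ=129°: circle(B,5.00) ∩ circle(D,6.00): a=4.1083, h=2.8500
θ=129°:   candidates: C₊=(3.2648,3.6848) cross=26.756; C₋=(2.3211,-1.9365) cross=-26.756
θ=129°:   branch + wants cross > 0 → take C=(3.2648,3.6848) (cross=26.756)
θ=129°: ex = (C−B)/|BC| = (0.9047,0.4261); ey = (-0.4261,0.9047)
θ=129°: P = B + -0.76·ex + 1.03·ey = (-2.3851,2.1623)
θ=213°: B = A + 2.00·(cos213°, sin213°) = (-1.6773, -1.0893)
θ=213°: |BD| = 9.7385
θ=213°: circle(B,5.00) ∩ circle(D,6.00): a=4.3045, h=2.5439
θ=213°:   candidates: C₊=(2.3156,1.9202) cross=24.774; C₋=(2.8847,-3.1358) cross=-24.774
θ=213°:   branch + wants cross > 0 → take C=(2.3156,1.9202) (cross=24.774)
θ=213°: ex = (C−B)/|BC| = (0.7986,0.6019); ey = (-0.6019,0.7986)
θ=213°: P = B + -0.76·ex + 1.03·ey = (-2.9042,-0.7242)
θ=336°: B = A + 2.00·(cos336°, sin336°) = (1.8271, -0.8135)
θ=336°: |BD| = 6.2263
θ=336°: circle(B,5.00) ∩ circle(D,6.00): a=2.2298, h=4.4753
θ=336°:   candidates: C₊=(3.4531,3.9148) cross=27.864; C₋=(4.6225,-4.9591) cross=-27.864
θ=336°:   branch + wants cross > 0 → take C=(3.4531,3.9148) (cross=27.864)
θ=336°: ex = (C−B)/|BC| = (0.3252,0.9456); ey = (-0.9456,0.3252)
θ=336°: P = B + -0.76·ex + 1.03·ey = (0.6059,-1.1972)

θ=129°: -2.39 2.16
θ=213°: -2.90 -0.72
θ=336°: 0.61 -1.20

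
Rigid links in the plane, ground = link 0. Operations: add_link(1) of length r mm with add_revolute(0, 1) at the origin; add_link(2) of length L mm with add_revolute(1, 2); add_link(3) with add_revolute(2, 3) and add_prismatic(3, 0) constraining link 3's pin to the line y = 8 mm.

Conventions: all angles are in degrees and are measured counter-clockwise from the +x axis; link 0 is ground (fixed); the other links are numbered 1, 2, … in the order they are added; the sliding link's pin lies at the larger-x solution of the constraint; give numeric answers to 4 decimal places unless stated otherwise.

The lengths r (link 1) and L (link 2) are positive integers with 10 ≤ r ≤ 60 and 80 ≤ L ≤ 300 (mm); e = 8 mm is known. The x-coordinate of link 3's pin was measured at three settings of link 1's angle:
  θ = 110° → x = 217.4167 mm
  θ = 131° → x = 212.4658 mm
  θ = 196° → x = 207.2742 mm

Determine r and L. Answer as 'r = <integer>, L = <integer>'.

constraint per measurement: (x − r cos θ)² + (r sin θ − e)² = L²
subtracting the θ₁ and θ₂ equations cancels the r² and L² terms:
r = (x₁² − x₂²) / (2[(x₁cos θ₁ + e sin θ₁) − (x₂cos θ₂ + e sin θ₂)]) = 16.0001 → r = 16
L² = (x₁ − r cos θ₁)² + (r sin θ₁ − e)² = 49729.0086 → L = 223.0000 → L = 223
check at θ₃=196°: x = 207.2742 (printed 207.2742) ✓

r = 16, L = 223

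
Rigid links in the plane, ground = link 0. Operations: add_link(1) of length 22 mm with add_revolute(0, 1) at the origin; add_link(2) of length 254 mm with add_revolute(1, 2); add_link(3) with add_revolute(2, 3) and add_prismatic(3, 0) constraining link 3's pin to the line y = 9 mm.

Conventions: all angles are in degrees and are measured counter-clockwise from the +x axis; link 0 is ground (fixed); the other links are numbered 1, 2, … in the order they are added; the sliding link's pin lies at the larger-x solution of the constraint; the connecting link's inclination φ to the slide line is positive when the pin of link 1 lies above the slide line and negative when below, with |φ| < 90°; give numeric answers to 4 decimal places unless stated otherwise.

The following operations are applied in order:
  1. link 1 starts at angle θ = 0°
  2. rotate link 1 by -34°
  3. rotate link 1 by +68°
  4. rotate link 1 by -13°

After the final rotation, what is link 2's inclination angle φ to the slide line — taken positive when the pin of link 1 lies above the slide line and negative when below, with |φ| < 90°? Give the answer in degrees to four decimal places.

geometry: r = 22 mm, L = 254 mm, e = 9 mm; θ starts at 0°
rotate link 1 by -34°: θ ← 0° -34° = -34°
rotate link 1 by +68°: θ ← -34° +68° = 34°
rotate link 1 by -13°: θ ← 34° -13° = 21°
h = r sin θ − e = 7.884095 − 9 = -1.115905
sin φ = h / L = -1.115905 / 254 = -0.00439333
φ = arcsin(-0.00439333) = -0.251720°

-0.2517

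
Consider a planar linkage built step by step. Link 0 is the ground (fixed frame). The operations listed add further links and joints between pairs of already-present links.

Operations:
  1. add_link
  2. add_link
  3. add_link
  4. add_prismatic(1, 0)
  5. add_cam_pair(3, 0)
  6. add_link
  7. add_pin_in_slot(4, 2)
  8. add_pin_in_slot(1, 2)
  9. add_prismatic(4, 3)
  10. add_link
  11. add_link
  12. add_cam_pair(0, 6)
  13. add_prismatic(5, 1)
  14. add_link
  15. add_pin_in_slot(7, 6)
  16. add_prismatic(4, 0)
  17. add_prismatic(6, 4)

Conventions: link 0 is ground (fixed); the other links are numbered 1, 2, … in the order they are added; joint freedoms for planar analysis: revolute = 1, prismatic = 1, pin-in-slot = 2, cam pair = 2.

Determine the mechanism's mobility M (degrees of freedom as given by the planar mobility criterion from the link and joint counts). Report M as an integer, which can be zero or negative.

L=1 J1=0 J2=0
add link → L=2 J1=0 J2=0
add link → L=3 J1=0 J2=0
add link → L=4 J1=0 J2=0
P@1,0 dof=1 J1 → L=4 J1=1 J2=0
C@3,0 dof=2 J2 → L=4 J1=1 J2=1
add link → L=5 J1=1 J2=1
PS@4,2 dof=2 J2 → L=5 J1=1 J2=2
PS@1,2 dof=2 J2 → L=5 J1=1 J2=3
P@4,3 dof=1 J1 → L=5 J1=2 J2=3
add link → L=6 J1=2 J2=3
add link → L=7 J1=2 J2=3
C@0,6 dof=2 J2 → L=7 J1=2 J2=4
P@5,1 dof=1 J1 → L=7 J1=3 J2=4
add link → L=8 J1=3 J2=4
PS@7,6 dof=2 J2 → L=8 J1=3 J2=5
P@4,0 dof=1 J1 → L=8 J1=4 J2=5
P@6,4 dof=1 J1 → L=8 J1=5 J2=5
M=3(L−1)−2J1−J2=3·7−2·5−5=6

M = 6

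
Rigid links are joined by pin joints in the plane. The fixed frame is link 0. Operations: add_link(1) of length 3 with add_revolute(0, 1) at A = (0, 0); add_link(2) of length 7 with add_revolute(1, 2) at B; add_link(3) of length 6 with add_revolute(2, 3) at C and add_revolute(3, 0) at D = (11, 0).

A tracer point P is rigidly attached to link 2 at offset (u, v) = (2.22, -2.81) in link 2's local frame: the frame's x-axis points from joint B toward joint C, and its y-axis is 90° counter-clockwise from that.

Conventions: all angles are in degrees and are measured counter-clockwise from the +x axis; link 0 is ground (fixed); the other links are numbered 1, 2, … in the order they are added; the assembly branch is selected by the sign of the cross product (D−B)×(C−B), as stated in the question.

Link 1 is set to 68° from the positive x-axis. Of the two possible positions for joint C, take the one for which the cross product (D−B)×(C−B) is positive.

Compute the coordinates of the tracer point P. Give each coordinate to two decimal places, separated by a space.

A=(0,0), D=(11.00,0)
B = A + 3.00·(cos68°, sin68°) = (1.1238, 2.7816)
|BD| = 10.2604
circle(B,7.00) ∩ circle(D,6.00): a=5.7637, h=3.9724
  candidates: C₊=(7.7486,5.0426) cross=40.758; C₋=(5.5948,-2.6046) cross=-40.758
  branch + wants cross > 0 → take C=(7.7486,5.0426) (cross=40.758)
ex = (C−B)/|BC| = (0.9464,0.3230); ey = (-0.3230,0.9464)
P = B + 2.22·ex + -2.81·ey = (4.1325,0.8393)

4.13 0.84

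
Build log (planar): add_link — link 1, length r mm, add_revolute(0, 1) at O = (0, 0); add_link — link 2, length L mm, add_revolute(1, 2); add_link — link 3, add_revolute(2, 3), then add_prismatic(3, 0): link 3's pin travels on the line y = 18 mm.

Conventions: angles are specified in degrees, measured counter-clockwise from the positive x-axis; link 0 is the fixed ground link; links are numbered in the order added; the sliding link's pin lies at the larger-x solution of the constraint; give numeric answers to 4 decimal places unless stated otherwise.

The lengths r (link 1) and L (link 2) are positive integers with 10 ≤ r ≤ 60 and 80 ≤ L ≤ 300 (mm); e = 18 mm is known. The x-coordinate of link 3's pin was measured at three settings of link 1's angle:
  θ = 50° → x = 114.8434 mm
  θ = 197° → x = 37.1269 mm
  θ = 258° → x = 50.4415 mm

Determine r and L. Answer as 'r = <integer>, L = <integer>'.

constraint per measurement: (x − r cos θ)² + (r sin θ − e)² = L²
subtracting the θ₁ and θ₂ equations cancels the r² and L² terms:
r = (x₁² − x₂²) / (2[(x₁cos θ₁ + e sin θ₁) − (x₂cos θ₂ + e sin θ₂)]) = 46.0000 → r = 46
L² = (x₁ − r cos θ₁)² + (r sin θ₁ − e)² = 7569.0048 → L = 87.0000 → L = 87
check at θ₃=258°: x = 50.4415 (printed 50.4415) ✓

r = 46, L = 87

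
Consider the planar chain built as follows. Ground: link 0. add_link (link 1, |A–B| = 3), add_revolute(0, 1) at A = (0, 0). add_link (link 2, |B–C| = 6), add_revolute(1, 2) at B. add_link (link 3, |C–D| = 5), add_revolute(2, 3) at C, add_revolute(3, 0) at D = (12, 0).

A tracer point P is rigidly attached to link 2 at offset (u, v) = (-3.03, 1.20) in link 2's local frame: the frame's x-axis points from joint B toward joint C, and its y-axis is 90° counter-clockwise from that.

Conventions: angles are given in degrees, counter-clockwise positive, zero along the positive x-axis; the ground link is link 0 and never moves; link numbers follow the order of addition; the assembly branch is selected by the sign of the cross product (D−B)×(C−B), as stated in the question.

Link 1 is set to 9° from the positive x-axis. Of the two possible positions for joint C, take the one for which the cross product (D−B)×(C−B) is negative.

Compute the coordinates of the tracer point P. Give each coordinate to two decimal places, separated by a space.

A=(0,0), D=(12.00,0)
B = A + 3.00·(cos9°, sin9°) = (2.9631, 0.4693)
|BD| = 9.0491
circle(B,6.00) ∩ circle(D,5.00): a=5.1324, h=3.1079
  candidates: C₊=(8.2497,3.3068) cross=28.124; C₋=(7.9273,-2.9006) cross=-28.124
  branch - wants cross < 0 → take C=(7.9273,-2.9006) (cross=-28.124)
ex = (C−B)/|BC| = (0.8274,-0.5616); ey = (0.5616,0.8274)
P = B + -3.03·ex + 1.20·ey = (1.1301,3.1639)

1.13 3.16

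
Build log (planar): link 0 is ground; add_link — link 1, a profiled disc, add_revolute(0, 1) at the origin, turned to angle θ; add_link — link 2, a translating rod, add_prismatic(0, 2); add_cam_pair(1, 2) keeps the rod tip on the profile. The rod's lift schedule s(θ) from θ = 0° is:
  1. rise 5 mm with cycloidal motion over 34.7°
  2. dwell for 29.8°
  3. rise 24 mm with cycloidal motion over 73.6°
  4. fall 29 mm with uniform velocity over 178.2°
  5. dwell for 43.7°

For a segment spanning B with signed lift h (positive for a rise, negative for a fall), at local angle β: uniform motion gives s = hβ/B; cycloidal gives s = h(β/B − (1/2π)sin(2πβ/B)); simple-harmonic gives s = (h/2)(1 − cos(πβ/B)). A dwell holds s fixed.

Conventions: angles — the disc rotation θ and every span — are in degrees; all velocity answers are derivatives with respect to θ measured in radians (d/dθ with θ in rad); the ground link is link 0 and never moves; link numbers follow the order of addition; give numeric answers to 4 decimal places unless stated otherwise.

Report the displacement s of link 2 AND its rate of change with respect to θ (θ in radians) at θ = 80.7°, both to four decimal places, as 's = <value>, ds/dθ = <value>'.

seg 1 [0°–34.7°] cycloidal, h=5: full span → s += 5 → s = 5.0000
seg 2 [34.7°–64.5°] dwell: s stays 5.0000
seg 3 [64.5°–138.1°] cycloidal, h=24: θ=80.7° here. β=16.2, B=73.6. 24·(0.2201 − sin(2π·0.2201)/(2π)) = 1.5301 → s = 6.5301
velocity in seg [64.5°–138.1°] (cycloidal), θ in radians: β = 16.2° = 0.2827 rad, B = 73.6° = 1.2846 rad; ds/dθ = (h/B)(1 − cos(2πβ/B)) = (24/1.2846)(1 − cos(2π·0.2201)) = 15.195020 mm/rad

s = 6.5301, ds/dθ = 15.1950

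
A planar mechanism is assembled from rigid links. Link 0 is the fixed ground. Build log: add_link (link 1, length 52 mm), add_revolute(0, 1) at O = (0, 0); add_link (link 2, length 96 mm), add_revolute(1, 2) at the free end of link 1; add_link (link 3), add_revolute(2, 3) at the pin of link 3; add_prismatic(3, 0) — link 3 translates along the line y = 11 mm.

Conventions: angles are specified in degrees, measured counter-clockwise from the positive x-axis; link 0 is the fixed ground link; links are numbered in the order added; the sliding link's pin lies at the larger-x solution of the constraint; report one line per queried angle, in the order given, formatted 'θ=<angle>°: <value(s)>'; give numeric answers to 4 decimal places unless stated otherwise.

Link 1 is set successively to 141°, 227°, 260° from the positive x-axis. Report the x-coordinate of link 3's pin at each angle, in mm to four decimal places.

geometry: r = 52 mm, L = 96 mm, e = 11 mm
θ=141°: crank pin P = (r cos θ, r sin θ) = (-40.411590, 32.724660)
θ=141°: h = r sin θ − e = 32.724660 − 11 = 21.724660
θ=141°: x = r cos θ + √(L² − h²) = -40.411590 + 93.509567 = 53.097977
θ=227°: crank pin P = (r cos θ, r sin θ) = (-35.463915, -38.030392)
θ=227°: h = r sin θ − e = -38.030392 − 11 = -49.030392
θ=227°: x = r cos θ + √(L² − h²) = -35.463915 + 82.534966 = 47.071051
θ=260°: crank pin P = (r cos θ, r sin θ) = (-9.029705, -51.210003)
θ=260°: h = r sin θ − e = -51.210003 − 11 = -62.210003
θ=260°: x = r cos θ + √(L² − h²) = -9.029705 + 73.115768 = 64.086063

θ=141°: 53.0980
θ=227°: 47.0711
θ=260°: 64.0861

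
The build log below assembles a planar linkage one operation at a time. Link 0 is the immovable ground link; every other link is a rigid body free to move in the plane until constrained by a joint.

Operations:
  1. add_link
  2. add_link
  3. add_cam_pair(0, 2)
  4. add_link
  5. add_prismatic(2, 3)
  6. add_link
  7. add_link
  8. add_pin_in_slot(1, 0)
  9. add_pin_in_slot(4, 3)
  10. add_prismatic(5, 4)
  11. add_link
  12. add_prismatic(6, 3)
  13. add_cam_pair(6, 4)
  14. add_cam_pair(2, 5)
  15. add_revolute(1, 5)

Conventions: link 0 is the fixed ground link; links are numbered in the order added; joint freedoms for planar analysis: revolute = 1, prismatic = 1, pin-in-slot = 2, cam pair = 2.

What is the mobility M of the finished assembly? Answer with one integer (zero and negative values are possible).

ground; <1,0,0>
#1 <2,0,0>
#2 <3,0,0>
C:0↔2 J2 <3,0,1>
#3 <4,0,1>
P:2↔3 J1 <4,1,1>
#4 <5,1,1>
#5 <6,1,1>
PS:1↔0 J2 <6,1,2>
PS:4↔3 J2 <6,1,3>
P:5↔4 J1 <6,2,3>
#6 <7,2,3>
P:6↔3 J1 <7,3,3>
C:6↔4 J2 <7,3,4>
C:2↔5 J2 <7,3,5>
R:1↔5 J1 <7,4,5>
3×6 − 2×4 − 1×5 = 5

M = 5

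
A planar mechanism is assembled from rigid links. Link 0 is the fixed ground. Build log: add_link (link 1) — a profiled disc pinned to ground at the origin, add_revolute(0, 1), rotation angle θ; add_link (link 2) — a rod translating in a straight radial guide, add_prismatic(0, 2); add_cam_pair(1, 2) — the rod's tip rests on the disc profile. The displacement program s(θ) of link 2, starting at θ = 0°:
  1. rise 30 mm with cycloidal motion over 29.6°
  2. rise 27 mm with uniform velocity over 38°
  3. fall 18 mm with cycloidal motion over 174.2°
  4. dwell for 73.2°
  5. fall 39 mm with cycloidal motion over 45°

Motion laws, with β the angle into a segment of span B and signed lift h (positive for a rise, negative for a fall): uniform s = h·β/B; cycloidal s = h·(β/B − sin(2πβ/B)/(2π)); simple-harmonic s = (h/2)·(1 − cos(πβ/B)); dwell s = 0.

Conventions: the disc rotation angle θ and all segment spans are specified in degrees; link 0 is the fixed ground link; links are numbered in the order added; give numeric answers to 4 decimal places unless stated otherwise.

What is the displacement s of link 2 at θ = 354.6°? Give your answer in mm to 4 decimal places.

seg 1 [0°–29.6°] cycloidal, h=30: full span → s += 30 → s = 30.0000
seg 2 [29.6°–67.6°] uniform, h=27: full span → s += 27 → s = 57.0000
seg 3 [67.6°–241.8°] cycloidal, h=-18: full span → s += -18 → s = 39.0000
seg 4 [241.8°–315°] dwell: s stays 39.0000
seg 5 [315°–360°] cycloidal, h=-39: θ=354.6° here. β=39.6, B=45. -39·(0.8800 − sin(2π·0.8800)/(2π)) = -38.5690 → s = 0.4310

0.4310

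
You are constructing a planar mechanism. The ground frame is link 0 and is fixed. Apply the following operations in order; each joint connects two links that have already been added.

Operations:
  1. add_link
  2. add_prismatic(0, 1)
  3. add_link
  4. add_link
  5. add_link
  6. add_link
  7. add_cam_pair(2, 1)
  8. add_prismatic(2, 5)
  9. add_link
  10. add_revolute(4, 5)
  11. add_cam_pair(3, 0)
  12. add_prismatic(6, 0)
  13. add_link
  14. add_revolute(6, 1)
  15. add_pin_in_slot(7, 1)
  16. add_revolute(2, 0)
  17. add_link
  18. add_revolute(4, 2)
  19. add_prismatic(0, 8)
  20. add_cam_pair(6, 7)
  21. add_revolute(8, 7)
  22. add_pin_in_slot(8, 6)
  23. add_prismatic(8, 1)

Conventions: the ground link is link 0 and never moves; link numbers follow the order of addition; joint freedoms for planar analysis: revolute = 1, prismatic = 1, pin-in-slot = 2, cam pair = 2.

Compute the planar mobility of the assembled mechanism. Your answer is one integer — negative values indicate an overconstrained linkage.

L=1 J1=0 J2=0
add link → L=2 J1=0 J2=0
P@0,1 dof=1 J1 → L=2 J1=1 J2=0
add link → L=3 J1=1 J2=0
add link → L=4 J1=1 J2=0
add link → L=5 J1=1 J2=0
add link → L=6 J1=1 J2=0
C@2,1 dof=2 J2 → L=6 J1=1 J2=1
P@2,5 dof=1 J1 → L=6 J1=2 J2=1
add link → L=7 J1=2 J2=1
R@4,5 dof=1 J1 → L=7 J1=3 J2=1
C@3,0 dof=2 J2 → L=7 J1=3 J2=2
P@6,0 dof=1 J1 → L=7 J1=4 J2=2
add link → L=8 J1=4 J2=2
R@6,1 dof=1 J1 → L=8 J1=5 J2=2
PS@7,1 dof=2 J2 → L=8 J1=5 J2=3
R@2,0 dof=1 J1 → L=8 J1=6 J2=3
add link → L=9 J1=6 J2=3
R@4,2 dof=1 J1 → L=9 J1=7 J2=3
P@0,8 dof=1 J1 → L=9 J1=8 J2=3
C@6,7 dof=2 J2 → L=9 J1=8 J2=4
R@8,7 dof=1 J1 → L=9 J1=9 J2=4
PS@8,6 dof=2 J2 → L=9 J1=9 J2=5
P@8,1 dof=1 J1 → L=9 J1=10 J2=5
M=3(L−1)−2J1−J2=3·8−2·10−5=-1

M = -1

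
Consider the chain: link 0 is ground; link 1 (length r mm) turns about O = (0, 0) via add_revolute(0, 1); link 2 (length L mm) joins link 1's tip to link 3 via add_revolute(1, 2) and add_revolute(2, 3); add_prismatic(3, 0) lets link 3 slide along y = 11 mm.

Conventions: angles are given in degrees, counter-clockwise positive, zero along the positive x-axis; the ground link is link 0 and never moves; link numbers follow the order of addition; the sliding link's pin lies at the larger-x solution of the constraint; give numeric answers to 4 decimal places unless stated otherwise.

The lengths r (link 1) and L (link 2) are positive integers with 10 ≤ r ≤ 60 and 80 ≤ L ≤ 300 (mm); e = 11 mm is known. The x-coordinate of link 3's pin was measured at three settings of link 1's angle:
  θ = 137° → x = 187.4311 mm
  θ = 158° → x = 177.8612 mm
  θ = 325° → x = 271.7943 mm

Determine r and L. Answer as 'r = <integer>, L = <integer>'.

constraint per measurement: (x − r cos θ)² + (r sin θ − e)² = L²
subtracting the θ₁ and θ₂ equations cancels the r² and L² terms:
r = (x₁² − x₂²) / (2[(x₁cos θ₁ + e sin θ₁) − (x₂cos θ₂ + e sin θ₂)]) = 55.9994 → r = 56
L² = (x₁ − r cos θ₁)² + (r sin θ₁ − e)² = 52899.9793 → L = 230.0000 → L = 230
check at θ₃=325°: x = 271.7943 (printed 271.7943) ✓

r = 56, L = 230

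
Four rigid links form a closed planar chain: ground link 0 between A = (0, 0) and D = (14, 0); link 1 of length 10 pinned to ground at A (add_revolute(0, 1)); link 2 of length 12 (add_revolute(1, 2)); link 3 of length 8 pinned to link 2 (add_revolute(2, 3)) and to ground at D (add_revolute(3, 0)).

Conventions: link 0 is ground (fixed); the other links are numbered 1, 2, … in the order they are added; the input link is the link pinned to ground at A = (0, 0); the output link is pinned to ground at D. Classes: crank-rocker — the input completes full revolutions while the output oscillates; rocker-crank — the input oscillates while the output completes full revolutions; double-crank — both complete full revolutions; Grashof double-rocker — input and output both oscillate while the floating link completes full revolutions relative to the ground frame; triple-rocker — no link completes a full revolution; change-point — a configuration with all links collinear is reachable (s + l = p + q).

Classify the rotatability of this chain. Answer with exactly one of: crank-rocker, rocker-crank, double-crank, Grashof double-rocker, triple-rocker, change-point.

lengths: ground=14, input=10, coupler=12, output=8
sorted: s=8 (shortest), l=14 (longest), p+q=22
s + l = 22 vs p + q = 22
s + l = p + q → change-point (collinear configuration reachable)

change-point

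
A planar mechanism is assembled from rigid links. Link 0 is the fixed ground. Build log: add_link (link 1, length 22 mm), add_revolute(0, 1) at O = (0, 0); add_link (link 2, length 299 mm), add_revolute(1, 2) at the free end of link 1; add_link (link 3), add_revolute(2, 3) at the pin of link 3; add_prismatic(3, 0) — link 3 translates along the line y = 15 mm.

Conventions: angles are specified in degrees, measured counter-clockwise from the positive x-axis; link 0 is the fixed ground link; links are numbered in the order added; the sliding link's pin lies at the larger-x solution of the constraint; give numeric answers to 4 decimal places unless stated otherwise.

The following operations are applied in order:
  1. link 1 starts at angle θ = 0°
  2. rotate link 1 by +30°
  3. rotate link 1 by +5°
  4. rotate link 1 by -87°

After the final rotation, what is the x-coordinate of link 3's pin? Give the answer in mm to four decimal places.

geometry: r = 22 mm, L = 299 mm, e = 15 mm; θ starts at 0°
rotate link 1 by +30°: θ ← 0° +30° = 30°
rotate link 1 by +5°: θ ← 30° +5° = 35°
rotate link 1 by -87°: θ ← 35° -87° = -52°
crank pin P = (r cos θ, r sin θ) = (13.544552, -17.336237)
h = r sin θ − e = -17.336237 − 15 = -32.336237
x = r cos θ + √(L² − h²) = 13.544552 + 297.246308 = 310.790861

310.7909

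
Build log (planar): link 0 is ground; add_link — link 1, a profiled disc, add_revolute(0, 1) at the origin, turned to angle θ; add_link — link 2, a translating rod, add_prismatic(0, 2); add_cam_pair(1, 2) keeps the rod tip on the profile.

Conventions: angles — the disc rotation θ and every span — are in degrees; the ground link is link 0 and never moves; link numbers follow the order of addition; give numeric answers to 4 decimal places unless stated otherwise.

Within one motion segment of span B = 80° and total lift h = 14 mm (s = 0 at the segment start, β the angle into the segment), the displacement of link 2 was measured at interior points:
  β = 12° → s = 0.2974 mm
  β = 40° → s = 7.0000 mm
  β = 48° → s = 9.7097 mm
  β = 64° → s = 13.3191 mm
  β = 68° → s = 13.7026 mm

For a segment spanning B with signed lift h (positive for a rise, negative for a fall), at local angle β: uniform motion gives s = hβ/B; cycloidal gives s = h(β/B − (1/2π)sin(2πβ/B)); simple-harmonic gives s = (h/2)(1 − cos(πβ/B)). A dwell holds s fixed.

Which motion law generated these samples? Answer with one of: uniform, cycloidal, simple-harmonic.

candidates at β/B = r: uniform s = h·r (linear in β); cycloidal s = h·(r − sin(2πr)/(2π)); simple-harmonic s = (h/2)(1 − cos(πr))
β=12°: printed 0.2974 | uniform 2.1000, cycloidal 0.2974, simple-harmonic 0.7630
β=40°: printed 7.0000 | uniform 7.0000, cycloidal 7.0000, simple-harmonic 7.0000
β=48°: printed 9.7097 | uniform 8.4000, cycloidal 9.7097, simple-harmonic 9.1631
β=64°: printed 13.3191 | uniform 11.2000, cycloidal 13.3191, simple-harmonic 12.6631
β=68°: printed 13.7026 | uniform 11.9000, cycloidal 13.7026, simple-harmonic 13.2370
only one law matches every sample → cycloidal

cycloidal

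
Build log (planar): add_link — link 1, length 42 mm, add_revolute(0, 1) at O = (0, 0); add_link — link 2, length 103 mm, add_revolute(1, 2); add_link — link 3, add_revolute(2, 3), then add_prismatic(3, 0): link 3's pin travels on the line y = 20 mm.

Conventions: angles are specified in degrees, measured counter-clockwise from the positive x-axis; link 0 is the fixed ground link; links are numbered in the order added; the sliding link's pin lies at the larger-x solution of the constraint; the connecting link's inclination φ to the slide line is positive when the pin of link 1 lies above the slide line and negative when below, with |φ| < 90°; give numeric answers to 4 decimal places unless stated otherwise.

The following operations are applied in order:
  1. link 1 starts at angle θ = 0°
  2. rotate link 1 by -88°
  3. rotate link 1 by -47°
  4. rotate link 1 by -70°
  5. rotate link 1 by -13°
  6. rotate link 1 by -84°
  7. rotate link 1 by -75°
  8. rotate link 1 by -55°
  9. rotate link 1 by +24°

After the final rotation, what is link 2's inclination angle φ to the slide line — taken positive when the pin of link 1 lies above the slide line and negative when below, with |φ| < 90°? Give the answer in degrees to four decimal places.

geometry: r = 42 mm, L = 103 mm, e = 20 mm; θ starts at 0°
rotate link 1 by -88°: θ ← 0° -88° = -88°
rotate link 1 by -47°: θ ← -88° -47° = -135°
rotate link 1 by -70°: θ ← -135° -70° = -205°
rotate link 1 by -13°: θ ← -205° -13° = -218°
rotate link 1 by -84°: θ ← -218° -84° = -302°
rotate link 1 by -75°: θ ← -302° -75° = -377°
rotate link 1 by -55°: θ ← -377° -55° = -432°
rotate link 1 by +24°: θ ← -432° +24° = -408°
h = r sin θ − e = -31.212083 − 20 = -51.212083
sin φ = h / L = -51.212083 / 103 = -0.49720469
φ = arcsin(-0.49720469) = -29.815235°

-29.8152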